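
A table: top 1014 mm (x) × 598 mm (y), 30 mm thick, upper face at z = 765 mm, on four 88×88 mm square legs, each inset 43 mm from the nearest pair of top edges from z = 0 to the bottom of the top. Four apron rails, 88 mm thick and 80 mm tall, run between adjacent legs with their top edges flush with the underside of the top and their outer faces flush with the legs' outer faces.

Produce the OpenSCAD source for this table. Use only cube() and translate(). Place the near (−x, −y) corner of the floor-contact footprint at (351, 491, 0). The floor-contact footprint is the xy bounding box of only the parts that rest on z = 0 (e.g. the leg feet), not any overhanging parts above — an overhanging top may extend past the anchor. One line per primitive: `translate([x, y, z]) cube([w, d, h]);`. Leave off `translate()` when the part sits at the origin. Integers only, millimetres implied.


translate([308, 448, 735]) cube([1014, 598, 30]);
translate([351, 491, 0]) cube([88, 88, 735]);
translate([1191, 491, 0]) cube([88, 88, 735]);
translate([351, 915, 0]) cube([88, 88, 735]);
translate([1191, 915, 0]) cube([88, 88, 735]);
translate([439, 491, 655]) cube([752, 88, 80]);
translate([439, 915, 655]) cube([752, 88, 80]);
translate([351, 579, 655]) cube([88, 336, 80]);
translate([1191, 579, 655]) cube([88, 336, 80]);


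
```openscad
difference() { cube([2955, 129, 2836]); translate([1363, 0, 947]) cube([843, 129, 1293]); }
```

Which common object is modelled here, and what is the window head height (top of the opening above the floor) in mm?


A wall with a window opening. The window head height is 2240 mm.

A wall with a rectangular opening subtracted — a window. Sill at z = 947, opening 1293 mm tall, so the head is at 947 + 1293 = 2240 mm.


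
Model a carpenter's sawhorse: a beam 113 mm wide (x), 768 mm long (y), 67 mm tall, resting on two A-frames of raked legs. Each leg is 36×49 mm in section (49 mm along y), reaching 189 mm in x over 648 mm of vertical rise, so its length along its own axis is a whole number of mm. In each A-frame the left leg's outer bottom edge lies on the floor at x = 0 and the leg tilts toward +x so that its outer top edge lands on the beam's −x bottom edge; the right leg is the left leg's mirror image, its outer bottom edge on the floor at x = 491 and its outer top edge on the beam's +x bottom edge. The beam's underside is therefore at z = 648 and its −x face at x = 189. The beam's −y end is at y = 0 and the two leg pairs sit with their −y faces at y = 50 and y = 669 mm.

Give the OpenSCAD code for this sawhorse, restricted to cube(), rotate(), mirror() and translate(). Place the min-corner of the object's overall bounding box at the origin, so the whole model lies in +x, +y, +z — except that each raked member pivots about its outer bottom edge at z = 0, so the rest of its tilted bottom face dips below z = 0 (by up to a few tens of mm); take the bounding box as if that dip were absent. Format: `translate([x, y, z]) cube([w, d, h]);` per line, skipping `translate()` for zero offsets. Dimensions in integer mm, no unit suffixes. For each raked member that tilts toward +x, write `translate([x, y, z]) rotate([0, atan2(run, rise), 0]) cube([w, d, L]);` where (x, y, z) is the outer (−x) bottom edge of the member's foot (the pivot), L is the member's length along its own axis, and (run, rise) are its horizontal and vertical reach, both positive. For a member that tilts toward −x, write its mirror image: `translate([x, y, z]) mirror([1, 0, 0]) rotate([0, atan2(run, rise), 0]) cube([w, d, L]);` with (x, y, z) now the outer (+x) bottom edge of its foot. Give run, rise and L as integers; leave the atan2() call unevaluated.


translate([189, 0, 648]) cube([113, 768, 67]);
translate([0, 50, 0]) rotate([0, atan2(189, 648), 0]) cube([36, 49, 675]);
translate([491, 50, 0]) mirror([1, 0, 0]) rotate([0, atan2(189, 648), 0]) cube([36, 49, 675]);
translate([0, 669, 0]) rotate([0, atan2(189, 648), 0]) cube([36, 49, 675]);
translate([491, 669, 0]) mirror([1, 0, 0]) rotate([0, atan2(189, 648), 0]) cube([36, 49, 675]);


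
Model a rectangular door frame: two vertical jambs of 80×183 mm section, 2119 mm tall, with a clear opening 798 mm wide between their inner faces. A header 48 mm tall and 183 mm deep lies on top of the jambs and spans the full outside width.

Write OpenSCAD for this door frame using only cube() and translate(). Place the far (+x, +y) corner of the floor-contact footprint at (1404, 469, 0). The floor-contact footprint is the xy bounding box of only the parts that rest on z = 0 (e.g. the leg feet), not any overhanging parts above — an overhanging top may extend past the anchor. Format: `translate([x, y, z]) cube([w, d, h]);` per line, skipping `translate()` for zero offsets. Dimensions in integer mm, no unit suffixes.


translate([446, 286, 0]) cube([80, 183, 2119]);
translate([1324, 286, 0]) cube([80, 183, 2119]);
translate([446, 286, 2119]) cube([958, 183, 48]);


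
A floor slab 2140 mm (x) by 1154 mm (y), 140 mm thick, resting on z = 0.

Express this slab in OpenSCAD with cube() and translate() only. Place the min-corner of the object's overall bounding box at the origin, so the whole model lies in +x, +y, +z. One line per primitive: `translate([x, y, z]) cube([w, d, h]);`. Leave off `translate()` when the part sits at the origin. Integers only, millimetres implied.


cube([2140, 1154, 140]);


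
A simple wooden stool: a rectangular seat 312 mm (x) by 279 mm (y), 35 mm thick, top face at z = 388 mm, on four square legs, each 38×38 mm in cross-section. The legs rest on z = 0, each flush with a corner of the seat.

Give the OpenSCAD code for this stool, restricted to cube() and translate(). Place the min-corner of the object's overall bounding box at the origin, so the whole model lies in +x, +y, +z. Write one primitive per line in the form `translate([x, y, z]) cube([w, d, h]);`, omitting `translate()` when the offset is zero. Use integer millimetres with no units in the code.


translate([0, 0, 353]) cube([312, 279, 35]);
cube([38, 38, 353]);
translate([274, 0, 0]) cube([38, 38, 353]);
translate([0, 241, 0]) cube([38, 38, 353]);
translate([274, 241, 0]) cube([38, 38, 353]);


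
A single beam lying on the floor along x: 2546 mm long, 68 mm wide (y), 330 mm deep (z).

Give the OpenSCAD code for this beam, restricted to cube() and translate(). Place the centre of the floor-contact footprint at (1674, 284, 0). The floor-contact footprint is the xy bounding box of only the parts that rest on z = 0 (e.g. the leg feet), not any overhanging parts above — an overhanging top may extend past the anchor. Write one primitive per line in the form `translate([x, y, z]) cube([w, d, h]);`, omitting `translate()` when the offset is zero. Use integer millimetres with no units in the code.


translate([401, 250, 0]) cube([2546, 68, 330]);


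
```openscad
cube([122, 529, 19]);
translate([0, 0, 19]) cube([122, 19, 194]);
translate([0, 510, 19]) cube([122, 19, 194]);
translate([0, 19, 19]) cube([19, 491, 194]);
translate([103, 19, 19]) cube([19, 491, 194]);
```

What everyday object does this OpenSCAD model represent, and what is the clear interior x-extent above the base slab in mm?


An open box. The internal width is 84 mm.

A 122×529 base slab with four walls standing on it — an open box. The base is 122 mm wide and the walls are 19 mm thick, so the internal width is 122 − 2 × 19 = 84 mm.


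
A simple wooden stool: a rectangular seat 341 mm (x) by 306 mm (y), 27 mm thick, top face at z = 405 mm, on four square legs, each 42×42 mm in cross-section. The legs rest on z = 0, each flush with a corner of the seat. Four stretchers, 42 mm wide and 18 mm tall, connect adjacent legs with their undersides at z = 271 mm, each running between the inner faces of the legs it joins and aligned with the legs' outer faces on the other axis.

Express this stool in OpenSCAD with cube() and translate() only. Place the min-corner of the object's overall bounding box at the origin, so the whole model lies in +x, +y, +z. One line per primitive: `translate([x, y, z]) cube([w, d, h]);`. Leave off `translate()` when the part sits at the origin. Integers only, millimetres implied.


translate([0, 0, 378]) cube([341, 306, 27]);
cube([42, 42, 378]);
translate([299, 0, 0]) cube([42, 42, 378]);
translate([0, 264, 0]) cube([42, 42, 378]);
translate([299, 264, 0]) cube([42, 42, 378]);
translate([42, 0, 271]) cube([257, 42, 18]);
translate([42, 264, 271]) cube([257, 42, 18]);
translate([0, 42, 271]) cube([42, 222, 18]);
translate([299, 42, 271]) cube([42, 222, 18]);


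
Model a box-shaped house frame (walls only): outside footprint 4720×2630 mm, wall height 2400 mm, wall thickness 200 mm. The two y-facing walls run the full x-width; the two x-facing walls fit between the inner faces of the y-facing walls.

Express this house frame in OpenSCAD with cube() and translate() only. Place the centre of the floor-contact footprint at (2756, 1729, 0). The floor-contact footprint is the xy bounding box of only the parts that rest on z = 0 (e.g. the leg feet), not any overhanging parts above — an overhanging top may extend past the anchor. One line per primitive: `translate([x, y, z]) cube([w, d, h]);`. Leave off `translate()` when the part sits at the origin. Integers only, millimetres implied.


translate([396, 414, 0]) cube([4720, 200, 2400]);
translate([396, 2844, 0]) cube([4720, 200, 2400]);
translate([396, 614, 0]) cube([200, 2230, 2400]);
translate([4916, 614, 0]) cube([200, 2230, 2400]);


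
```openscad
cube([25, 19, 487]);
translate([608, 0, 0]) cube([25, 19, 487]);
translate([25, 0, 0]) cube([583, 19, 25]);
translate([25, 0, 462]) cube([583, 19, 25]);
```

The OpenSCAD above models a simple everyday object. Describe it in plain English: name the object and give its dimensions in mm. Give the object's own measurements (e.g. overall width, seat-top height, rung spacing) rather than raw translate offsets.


A rectangular picture frame lying in the x–z plane (depth along y). The opening is 583 mm wide (x) by 437 mm tall (z), surrounded by a border 25 mm wide on all four sides. The frame is 19 mm deep and is made of two full-height vertical stiles with two horizontal rails fitted between them.


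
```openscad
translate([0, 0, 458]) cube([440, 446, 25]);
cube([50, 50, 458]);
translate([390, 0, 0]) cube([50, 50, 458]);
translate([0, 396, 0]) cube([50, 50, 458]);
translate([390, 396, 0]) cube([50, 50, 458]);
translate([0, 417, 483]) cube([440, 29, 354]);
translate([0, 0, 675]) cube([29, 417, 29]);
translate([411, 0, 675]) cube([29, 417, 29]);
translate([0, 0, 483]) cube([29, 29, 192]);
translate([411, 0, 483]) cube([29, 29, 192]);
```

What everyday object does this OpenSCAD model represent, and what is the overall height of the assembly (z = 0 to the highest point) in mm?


A chair. The overall height is 837 mm.

A slab on four corner posts with a tall panel at the back — a chair. The seat slab sits at z = 458 with thickness 25, and the 354 mm backrest starts at the seat top, so the overall height is 458 + 25 + 354 = 837 mm.


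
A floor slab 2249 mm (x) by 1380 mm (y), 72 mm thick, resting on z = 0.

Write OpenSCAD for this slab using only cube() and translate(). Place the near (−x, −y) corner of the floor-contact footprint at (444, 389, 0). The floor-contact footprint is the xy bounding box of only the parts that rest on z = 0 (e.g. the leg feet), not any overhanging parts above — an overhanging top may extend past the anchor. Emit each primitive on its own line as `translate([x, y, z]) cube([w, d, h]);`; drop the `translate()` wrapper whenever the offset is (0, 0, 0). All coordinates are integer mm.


translate([444, 389, 0]) cube([2249, 1380, 72]);


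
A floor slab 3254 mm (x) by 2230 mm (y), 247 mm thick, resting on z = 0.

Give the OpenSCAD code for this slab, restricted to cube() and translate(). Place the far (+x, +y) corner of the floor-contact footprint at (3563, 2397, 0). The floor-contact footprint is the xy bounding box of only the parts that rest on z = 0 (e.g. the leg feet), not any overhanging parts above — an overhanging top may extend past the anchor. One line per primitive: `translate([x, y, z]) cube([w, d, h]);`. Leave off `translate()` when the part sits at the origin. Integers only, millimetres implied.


translate([309, 167, 0]) cube([3254, 2230, 247]);


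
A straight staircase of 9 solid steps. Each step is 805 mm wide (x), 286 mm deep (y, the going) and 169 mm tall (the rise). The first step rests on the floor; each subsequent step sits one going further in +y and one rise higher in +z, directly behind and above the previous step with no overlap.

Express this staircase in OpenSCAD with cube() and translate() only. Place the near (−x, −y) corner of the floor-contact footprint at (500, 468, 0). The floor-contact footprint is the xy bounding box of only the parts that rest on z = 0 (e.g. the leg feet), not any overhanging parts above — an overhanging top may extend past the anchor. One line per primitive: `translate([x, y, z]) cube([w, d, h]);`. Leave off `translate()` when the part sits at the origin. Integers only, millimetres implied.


translate([500, 468, 0]) cube([805, 286, 169]);
translate([500, 754, 169]) cube([805, 286, 169]);
translate([500, 1040, 338]) cube([805, 286, 169]);
translate([500, 1326, 507]) cube([805, 286, 169]);
translate([500, 1612, 676]) cube([805, 286, 169]);
translate([500, 1898, 845]) cube([805, 286, 169]);
translate([500, 2184, 1014]) cube([805, 286, 169]);
translate([500, 2470, 1183]) cube([805, 286, 169]);
translate([500, 2756, 1352]) cube([805, 286, 169]);


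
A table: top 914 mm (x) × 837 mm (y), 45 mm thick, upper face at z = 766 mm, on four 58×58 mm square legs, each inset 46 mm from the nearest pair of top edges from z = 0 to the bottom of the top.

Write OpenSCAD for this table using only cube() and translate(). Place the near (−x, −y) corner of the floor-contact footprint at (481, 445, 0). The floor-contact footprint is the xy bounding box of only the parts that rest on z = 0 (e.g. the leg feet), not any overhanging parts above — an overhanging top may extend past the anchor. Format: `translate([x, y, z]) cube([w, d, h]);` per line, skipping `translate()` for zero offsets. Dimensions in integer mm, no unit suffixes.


translate([435, 399, 721]) cube([914, 837, 45]);
translate([481, 445, 0]) cube([58, 58, 721]);
translate([1245, 445, 0]) cube([58, 58, 721]);
translate([481, 1132, 0]) cube([58, 58, 721]);
translate([1245, 1132, 0]) cube([58, 58, 721]);


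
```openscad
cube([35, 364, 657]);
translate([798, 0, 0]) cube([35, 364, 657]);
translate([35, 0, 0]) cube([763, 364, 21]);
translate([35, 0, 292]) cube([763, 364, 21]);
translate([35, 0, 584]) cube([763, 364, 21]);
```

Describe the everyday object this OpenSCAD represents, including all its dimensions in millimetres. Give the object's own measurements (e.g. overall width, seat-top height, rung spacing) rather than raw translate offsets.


An open bookshelf. Two side panels, each 35 mm thick, 364 mm deep and 657 mm tall, stand 833 mm apart (outside-to-outside). Between them sit 3 shelves, each 21 mm thick and 364 mm deep, spanning the full gap between the sides. The bottom shelf rests on the floor (its underside at z = 0) and the clear gap between one shelf's top and the next shelf's underside is 271 mm.


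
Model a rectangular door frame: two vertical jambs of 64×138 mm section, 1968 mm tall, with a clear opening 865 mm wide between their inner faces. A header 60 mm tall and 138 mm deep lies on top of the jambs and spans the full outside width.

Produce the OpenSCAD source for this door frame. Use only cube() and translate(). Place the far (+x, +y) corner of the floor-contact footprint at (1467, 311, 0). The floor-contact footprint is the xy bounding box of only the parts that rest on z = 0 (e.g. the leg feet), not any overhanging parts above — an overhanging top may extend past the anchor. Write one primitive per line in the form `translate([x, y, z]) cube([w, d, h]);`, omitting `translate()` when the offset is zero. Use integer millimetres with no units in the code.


translate([474, 173, 0]) cube([64, 138, 1968]);
translate([1403, 173, 0]) cube([64, 138, 1968]);
translate([474, 173, 1968]) cube([993, 138, 60]);


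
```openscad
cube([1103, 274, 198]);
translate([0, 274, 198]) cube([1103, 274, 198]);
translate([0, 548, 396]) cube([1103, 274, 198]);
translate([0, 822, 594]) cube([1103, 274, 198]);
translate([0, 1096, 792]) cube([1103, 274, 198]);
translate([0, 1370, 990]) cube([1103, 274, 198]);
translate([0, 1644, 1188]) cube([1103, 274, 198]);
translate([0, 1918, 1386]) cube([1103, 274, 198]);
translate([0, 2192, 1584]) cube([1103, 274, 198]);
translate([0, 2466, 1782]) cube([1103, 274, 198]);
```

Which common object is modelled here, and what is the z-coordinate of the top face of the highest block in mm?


A staircase. The total rise is 1980 mm.

10 identical blocks, each offset up and back from the previous — a staircase. Each step is 198 mm tall and there are 10 of them, so the total rise is 10 × 198 = 1980 mm.


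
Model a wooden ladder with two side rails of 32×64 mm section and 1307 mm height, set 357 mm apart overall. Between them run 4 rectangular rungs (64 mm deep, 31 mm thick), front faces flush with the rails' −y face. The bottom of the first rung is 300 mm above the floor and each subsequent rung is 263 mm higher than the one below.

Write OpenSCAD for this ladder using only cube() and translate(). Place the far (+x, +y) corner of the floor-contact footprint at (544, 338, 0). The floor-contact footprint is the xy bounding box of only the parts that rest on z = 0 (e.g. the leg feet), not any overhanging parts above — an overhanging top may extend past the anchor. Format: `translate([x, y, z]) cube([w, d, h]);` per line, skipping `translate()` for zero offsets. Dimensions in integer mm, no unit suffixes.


translate([187, 274, 0]) cube([32, 64, 1307]);
translate([512, 274, 0]) cube([32, 64, 1307]);
translate([219, 274, 300]) cube([293, 64, 31]);
translate([219, 274, 563]) cube([293, 64, 31]);
translate([219, 274, 826]) cube([293, 64, 31]);
translate([219, 274, 1089]) cube([293, 64, 31]);


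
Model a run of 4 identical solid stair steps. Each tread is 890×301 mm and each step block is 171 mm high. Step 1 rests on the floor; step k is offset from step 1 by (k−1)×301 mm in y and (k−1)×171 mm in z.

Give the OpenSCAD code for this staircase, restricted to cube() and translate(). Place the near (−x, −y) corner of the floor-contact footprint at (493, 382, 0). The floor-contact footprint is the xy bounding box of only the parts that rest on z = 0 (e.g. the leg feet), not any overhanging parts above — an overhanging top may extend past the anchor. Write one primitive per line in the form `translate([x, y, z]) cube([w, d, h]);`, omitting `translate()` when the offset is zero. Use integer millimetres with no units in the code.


translate([493, 382, 0]) cube([890, 301, 171]);
translate([493, 683, 171]) cube([890, 301, 171]);
translate([493, 984, 342]) cube([890, 301, 171]);
translate([493, 1285, 513]) cube([890, 301, 171]);


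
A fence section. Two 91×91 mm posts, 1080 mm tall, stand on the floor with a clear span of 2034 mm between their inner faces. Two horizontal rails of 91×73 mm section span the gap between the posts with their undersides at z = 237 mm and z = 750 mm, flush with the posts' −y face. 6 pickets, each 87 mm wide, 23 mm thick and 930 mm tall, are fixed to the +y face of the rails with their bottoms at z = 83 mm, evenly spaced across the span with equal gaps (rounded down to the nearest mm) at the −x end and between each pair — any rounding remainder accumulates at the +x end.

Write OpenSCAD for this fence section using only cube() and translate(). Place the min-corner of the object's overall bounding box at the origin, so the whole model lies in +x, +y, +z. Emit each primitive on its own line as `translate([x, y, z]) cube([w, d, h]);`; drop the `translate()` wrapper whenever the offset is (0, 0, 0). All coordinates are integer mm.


cube([91, 91, 1080]);
translate([2125, 0, 0]) cube([91, 91, 1080]);
translate([91, 0, 237]) cube([2034, 91, 73]);
translate([91, 0, 750]) cube([2034, 91, 73]);
translate([307, 91, 83]) cube([87, 23, 930]);
translate([610, 91, 83]) cube([87, 23, 930]);
translate([913, 91, 83]) cube([87, 23, 930]);
translate([1216, 91, 83]) cube([87, 23, 930]);
translate([1519, 91, 83]) cube([87, 23, 930]);
translate([1822, 91, 83]) cube([87, 23, 930]);


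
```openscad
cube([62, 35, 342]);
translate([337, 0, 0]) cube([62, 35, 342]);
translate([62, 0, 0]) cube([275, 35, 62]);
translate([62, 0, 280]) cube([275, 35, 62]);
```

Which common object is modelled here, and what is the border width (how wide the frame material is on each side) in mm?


A picture frame. The border width is 62 mm.

Four thin pieces enclosing a rectangular opening — a picture frame. The two full-height stiles are 342 mm tall; the top rail sits at z = 280 and is 62 mm tall, so the border above the opening is 342 − 280 = 62 mm, matching the stile x-width.


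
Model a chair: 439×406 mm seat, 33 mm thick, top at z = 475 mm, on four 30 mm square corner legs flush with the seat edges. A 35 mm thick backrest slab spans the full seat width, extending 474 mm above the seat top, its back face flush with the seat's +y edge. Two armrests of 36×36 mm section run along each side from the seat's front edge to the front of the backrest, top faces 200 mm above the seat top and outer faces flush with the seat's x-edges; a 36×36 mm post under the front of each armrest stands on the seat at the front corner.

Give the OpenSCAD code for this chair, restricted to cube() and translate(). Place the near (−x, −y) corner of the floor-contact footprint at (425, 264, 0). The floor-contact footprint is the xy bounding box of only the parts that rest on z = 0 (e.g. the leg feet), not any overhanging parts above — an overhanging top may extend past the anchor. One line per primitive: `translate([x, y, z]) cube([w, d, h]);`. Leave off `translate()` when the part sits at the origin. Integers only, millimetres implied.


translate([425, 264, 442]) cube([439, 406, 33]);
translate([425, 264, 0]) cube([30, 30, 442]);
translate([834, 264, 0]) cube([30, 30, 442]);
translate([425, 640, 0]) cube([30, 30, 442]);
translate([834, 640, 0]) cube([30, 30, 442]);
translate([425, 635, 475]) cube([439, 35, 474]);
translate([425, 264, 639]) cube([36, 371, 36]);
translate([828, 264, 639]) cube([36, 371, 36]);
translate([425, 264, 475]) cube([36, 36, 164]);
translate([828, 264, 475]) cube([36, 36, 164]);


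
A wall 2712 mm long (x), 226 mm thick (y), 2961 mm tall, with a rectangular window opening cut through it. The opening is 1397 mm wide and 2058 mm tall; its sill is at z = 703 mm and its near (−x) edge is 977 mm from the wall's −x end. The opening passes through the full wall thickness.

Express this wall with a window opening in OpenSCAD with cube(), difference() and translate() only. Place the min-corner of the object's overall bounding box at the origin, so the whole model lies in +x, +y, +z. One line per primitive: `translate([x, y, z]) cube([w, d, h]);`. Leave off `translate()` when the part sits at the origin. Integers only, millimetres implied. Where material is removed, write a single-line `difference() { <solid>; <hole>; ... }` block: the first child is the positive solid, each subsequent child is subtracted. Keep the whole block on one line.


difference() { cube([2712, 226, 2961]); translate([977, 0, 703]) cube([1397, 226, 2058]); }


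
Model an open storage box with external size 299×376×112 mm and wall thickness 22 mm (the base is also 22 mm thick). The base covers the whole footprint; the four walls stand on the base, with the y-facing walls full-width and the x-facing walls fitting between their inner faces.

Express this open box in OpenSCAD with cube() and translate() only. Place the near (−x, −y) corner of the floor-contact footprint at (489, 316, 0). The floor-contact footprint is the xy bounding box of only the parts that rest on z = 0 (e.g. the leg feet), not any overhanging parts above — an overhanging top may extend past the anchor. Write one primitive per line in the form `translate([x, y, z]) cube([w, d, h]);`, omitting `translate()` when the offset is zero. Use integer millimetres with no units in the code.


translate([489, 316, 0]) cube([299, 376, 22]);
translate([489, 316, 22]) cube([299, 22, 90]);
translate([489, 670, 22]) cube([299, 22, 90]);
translate([489, 338, 22]) cube([22, 332, 90]);
translate([766, 338, 22]) cube([22, 332, 90]);


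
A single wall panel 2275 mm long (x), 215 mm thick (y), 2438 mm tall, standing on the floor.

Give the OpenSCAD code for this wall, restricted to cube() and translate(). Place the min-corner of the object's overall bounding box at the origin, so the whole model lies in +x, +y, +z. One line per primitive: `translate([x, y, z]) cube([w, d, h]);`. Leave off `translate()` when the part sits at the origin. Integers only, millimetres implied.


cube([2275, 215, 2438]);


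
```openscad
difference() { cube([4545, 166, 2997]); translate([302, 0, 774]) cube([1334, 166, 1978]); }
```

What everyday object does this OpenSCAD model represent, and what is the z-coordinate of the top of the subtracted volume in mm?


A wall with a window opening. The window head height is 2752 mm.

A wall with a rectangular opening subtracted — a window. Sill at z = 774, opening 1978 mm tall, so the head is at 774 + 1978 = 2752 mm.


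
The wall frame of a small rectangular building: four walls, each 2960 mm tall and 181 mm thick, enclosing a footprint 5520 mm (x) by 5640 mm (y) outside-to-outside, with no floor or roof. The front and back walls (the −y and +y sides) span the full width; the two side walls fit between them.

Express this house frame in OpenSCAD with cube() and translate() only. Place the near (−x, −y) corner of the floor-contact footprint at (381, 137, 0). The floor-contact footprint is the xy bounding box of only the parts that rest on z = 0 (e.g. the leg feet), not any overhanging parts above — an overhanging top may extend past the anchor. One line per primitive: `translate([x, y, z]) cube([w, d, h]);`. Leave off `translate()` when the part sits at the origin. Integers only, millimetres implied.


translate([381, 137, 0]) cube([5520, 181, 2960]);
translate([381, 5596, 0]) cube([5520, 181, 2960]);
translate([381, 318, 0]) cube([181, 5278, 2960]);
translate([5720, 318, 0]) cube([181, 5278, 2960]);


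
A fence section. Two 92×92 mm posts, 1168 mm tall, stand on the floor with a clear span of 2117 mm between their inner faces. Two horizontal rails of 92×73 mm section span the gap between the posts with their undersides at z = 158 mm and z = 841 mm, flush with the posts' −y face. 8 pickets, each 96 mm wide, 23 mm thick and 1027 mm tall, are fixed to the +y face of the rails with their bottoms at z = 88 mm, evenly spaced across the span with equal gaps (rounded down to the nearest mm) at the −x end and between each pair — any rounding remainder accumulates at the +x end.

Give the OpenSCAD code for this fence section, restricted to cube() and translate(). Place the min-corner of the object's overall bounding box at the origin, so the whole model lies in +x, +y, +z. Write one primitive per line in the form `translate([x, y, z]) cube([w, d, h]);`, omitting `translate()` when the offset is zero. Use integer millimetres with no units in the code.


cube([92, 92, 1168]);
translate([2209, 0, 0]) cube([92, 92, 1168]);
translate([92, 0, 158]) cube([2117, 92, 73]);
translate([92, 0, 841]) cube([2117, 92, 73]);
translate([241, 92, 88]) cube([96, 23, 1027]);
translate([486, 92, 88]) cube([96, 23, 1027]);
translate([731, 92, 88]) cube([96, 23, 1027]);
translate([976, 92, 88]) cube([96, 23, 1027]);
translate([1221, 92, 88]) cube([96, 23, 1027]);
translate([1466, 92, 88]) cube([96, 23, 1027]);
translate([1711, 92, 88]) cube([96, 23, 1027]);
translate([1956, 92, 88]) cube([96, 23, 1027]);


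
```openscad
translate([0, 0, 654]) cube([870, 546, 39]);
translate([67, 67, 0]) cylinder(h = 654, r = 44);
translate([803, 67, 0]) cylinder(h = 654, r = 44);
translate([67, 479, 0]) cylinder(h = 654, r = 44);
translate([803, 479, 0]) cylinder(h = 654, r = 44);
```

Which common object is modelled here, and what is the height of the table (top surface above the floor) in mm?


A table. The table height is 693 mm.

A 870×546×39 slab sits at z = 654 on four Ø88 mm round legs — a table. The top surface is at 654 + 39 = 693 mm.


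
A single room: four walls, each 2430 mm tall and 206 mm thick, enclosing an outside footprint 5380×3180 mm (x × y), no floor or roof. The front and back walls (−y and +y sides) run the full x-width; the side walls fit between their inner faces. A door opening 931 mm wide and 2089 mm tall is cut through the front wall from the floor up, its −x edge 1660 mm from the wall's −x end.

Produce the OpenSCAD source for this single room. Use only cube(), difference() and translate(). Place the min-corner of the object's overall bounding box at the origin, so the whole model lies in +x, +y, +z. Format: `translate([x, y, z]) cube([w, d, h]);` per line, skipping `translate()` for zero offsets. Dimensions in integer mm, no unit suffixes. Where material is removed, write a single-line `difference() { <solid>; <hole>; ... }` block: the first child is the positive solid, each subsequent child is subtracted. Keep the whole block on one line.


difference() { cube([5380, 206, 2430]); translate([1660, 0, 0]) cube([931, 206, 2089]); }
translate([0, 2974, 0]) cube([5380, 206, 2430]);
translate([0, 206, 0]) cube([206, 2768, 2430]);
translate([5174, 206, 0]) cube([206, 2768, 2430]);


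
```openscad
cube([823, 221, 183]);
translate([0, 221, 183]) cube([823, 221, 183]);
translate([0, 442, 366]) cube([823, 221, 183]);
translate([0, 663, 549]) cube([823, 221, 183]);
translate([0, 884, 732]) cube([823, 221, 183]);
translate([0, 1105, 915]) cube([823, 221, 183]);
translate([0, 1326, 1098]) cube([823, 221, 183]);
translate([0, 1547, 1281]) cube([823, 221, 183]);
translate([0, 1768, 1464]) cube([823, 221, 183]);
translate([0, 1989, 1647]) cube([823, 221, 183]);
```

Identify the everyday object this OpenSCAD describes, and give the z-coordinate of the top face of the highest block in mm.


A staircase. The total rise is 1830 mm.

10 identical blocks, each offset up and back from the previous — a staircase. Each step is 183 mm tall and there are 10 of them, so the total rise is 10 × 183 = 1830 mm.


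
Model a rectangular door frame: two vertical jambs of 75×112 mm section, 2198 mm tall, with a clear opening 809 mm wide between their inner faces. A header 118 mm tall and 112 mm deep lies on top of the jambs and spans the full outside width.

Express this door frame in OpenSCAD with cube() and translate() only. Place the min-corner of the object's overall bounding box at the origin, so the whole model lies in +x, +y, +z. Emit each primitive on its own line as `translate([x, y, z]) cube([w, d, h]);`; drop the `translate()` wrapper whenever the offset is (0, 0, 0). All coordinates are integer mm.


cube([75, 112, 2198]);
translate([884, 0, 0]) cube([75, 112, 2198]);
translate([0, 0, 2198]) cube([959, 112, 118]);


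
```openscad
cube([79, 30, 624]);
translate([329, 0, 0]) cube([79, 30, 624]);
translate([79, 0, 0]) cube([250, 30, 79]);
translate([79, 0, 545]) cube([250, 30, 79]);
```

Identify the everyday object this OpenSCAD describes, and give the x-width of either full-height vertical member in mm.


A picture frame. The border width is 79 mm.

Four thin pieces enclosing a rectangular opening — a picture frame. The two full-height stiles are 624 mm tall; the top rail sits at z = 545 and is 79 mm tall, so the border above the opening is 624 − 545 = 79 mm, matching the stile x-width.


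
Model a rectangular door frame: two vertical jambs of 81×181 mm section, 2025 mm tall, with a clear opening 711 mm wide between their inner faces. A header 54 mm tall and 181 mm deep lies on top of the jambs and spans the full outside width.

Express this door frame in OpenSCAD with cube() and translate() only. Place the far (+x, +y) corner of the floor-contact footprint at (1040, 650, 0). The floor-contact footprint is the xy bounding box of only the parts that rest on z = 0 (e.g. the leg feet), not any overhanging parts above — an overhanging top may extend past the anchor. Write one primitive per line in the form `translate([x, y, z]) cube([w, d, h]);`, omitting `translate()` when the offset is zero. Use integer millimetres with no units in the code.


translate([167, 469, 0]) cube([81, 181, 2025]);
translate([959, 469, 0]) cube([81, 181, 2025]);
translate([167, 469, 2025]) cube([873, 181, 54]);


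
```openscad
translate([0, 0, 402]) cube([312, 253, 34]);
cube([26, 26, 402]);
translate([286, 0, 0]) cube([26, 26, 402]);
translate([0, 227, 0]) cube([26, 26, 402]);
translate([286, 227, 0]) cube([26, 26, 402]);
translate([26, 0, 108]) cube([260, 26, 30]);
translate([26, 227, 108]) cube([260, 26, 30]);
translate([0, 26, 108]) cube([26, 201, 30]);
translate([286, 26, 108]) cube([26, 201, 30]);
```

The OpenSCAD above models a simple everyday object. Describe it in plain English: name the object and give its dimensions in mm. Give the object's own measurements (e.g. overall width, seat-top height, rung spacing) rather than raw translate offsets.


A four-legged stool. The seat is a 312×253×34 mm slab whose top surface is at z = 436 mm; four square legs, each 26×26 mm in cross-section, run from the floor (z = 0) to the underside of the seat, each flush with a corner of the seat. Four stretchers, 26 mm wide and 30 mm tall, connect adjacent legs with their undersides at z = 108 mm, each running between the inner faces of the legs it joins and aligned with the legs' outer faces on the other axis.


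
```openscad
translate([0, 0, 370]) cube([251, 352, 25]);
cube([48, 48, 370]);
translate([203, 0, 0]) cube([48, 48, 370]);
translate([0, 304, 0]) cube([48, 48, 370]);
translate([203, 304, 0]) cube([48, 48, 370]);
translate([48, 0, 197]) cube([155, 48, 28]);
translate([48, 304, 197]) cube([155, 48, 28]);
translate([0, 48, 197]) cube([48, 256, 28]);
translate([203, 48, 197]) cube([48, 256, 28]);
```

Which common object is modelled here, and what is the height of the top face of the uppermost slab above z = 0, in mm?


A stool. The seat height is 395 mm.

A 251×352×25 slab at z = 370 on four corner posts — a stool. The seat top is 370 + 25 = 395 mm.


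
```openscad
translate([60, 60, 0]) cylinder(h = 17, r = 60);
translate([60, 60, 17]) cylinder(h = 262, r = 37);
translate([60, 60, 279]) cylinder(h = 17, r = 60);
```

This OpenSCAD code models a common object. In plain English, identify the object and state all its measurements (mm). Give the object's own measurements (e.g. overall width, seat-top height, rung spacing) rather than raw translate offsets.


A spool: two coaxial disc flanges of radius 60 mm and thickness 17 mm, joined by a core cylinder of radius 37 mm and height 262 mm. The lower flange rests on z = 0 and the three cylinders share a vertical axis.


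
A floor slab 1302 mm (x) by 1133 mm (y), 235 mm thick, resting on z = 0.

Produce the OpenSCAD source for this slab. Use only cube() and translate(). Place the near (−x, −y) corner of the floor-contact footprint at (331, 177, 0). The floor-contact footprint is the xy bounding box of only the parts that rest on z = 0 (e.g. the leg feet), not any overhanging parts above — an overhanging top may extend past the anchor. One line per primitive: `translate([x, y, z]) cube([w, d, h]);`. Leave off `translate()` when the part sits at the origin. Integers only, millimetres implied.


translate([331, 177, 0]) cube([1302, 1133, 235]);


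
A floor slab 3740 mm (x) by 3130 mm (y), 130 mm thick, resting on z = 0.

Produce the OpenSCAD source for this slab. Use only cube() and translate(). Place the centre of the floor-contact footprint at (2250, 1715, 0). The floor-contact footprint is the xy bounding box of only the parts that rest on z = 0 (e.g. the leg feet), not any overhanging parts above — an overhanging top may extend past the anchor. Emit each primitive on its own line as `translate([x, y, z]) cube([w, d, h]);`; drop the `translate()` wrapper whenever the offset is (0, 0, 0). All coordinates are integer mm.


translate([380, 150, 0]) cube([3740, 3130, 130]);


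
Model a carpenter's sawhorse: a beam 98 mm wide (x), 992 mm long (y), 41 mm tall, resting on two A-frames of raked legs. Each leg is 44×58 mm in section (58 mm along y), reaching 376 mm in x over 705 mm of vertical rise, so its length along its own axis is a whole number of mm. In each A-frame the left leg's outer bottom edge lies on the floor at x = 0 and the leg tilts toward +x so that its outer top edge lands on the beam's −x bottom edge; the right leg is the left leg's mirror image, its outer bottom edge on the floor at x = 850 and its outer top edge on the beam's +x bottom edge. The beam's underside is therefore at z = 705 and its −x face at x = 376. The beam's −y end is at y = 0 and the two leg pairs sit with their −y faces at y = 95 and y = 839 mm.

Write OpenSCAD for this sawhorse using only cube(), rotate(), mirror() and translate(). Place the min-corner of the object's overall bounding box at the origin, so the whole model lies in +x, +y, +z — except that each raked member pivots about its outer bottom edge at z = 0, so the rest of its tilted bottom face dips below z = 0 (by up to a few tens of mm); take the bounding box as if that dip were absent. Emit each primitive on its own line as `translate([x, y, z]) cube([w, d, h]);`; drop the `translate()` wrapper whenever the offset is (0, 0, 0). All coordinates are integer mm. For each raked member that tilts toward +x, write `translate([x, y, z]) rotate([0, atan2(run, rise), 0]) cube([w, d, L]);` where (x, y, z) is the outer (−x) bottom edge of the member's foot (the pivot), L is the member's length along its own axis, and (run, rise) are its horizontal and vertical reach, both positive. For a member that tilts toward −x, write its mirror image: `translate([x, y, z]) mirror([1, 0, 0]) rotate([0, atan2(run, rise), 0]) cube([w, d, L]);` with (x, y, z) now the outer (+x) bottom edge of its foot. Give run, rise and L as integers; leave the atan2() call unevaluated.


translate([376, 0, 705]) cube([98, 992, 41]);
translate([0, 95, 0]) rotate([0, atan2(376, 705), 0]) cube([44, 58, 799]);
translate([850, 95, 0]) mirror([1, 0, 0]) rotate([0, atan2(376, 705), 0]) cube([44, 58, 799]);
translate([0, 839, 0]) rotate([0, atan2(376, 705), 0]) cube([44, 58, 799]);
translate([850, 839, 0]) mirror([1, 0, 0]) rotate([0, atan2(376, 705), 0]) cube([44, 58, 799]);


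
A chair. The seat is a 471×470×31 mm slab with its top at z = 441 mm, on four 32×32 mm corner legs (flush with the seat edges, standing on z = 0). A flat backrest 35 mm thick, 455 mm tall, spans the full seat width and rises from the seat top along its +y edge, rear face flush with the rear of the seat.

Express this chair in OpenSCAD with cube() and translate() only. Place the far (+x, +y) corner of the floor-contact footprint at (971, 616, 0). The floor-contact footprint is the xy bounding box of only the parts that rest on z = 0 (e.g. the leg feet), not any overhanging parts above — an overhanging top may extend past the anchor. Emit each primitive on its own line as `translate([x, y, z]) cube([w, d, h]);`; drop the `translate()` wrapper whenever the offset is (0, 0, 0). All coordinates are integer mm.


translate([500, 146, 410]) cube([471, 470, 31]);
translate([500, 146, 0]) cube([32, 32, 410]);
translate([939, 146, 0]) cube([32, 32, 410]);
translate([500, 584, 0]) cube([32, 32, 410]);
translate([939, 584, 0]) cube([32, 32, 410]);
translate([500, 581, 441]) cube([471, 35, 455]);


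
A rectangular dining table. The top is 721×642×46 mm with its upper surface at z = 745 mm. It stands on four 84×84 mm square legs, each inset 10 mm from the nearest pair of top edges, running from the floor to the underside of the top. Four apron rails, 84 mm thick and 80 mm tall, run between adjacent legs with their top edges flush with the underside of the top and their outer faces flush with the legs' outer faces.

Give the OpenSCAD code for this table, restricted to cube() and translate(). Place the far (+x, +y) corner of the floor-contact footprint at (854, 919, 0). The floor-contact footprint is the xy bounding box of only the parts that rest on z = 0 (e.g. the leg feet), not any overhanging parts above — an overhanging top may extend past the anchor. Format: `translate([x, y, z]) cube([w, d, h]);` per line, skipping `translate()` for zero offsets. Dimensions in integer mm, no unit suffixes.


// leg_h = 745 - 46 = 699
// apron z = 699 - 80 = 619
translate([143, 287, 699]) cube([721, 642, 46]);
translate([153, 297, 0]) cube([84, 84, 699]);
translate([770, 297, 0]) cube([84, 84, 699]);
translate([153, 835, 0]) cube([84, 84, 699]);
translate([770, 835, 0]) cube([84, 84, 699]);
translate([237, 297, 619]) cube([533, 84, 80]);
translate([237, 835, 619]) cube([533, 84, 80]);
translate([153, 381, 619]) cube([84, 454, 80]);
translate([770, 381, 619]) cube([84, 454, 80]);
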